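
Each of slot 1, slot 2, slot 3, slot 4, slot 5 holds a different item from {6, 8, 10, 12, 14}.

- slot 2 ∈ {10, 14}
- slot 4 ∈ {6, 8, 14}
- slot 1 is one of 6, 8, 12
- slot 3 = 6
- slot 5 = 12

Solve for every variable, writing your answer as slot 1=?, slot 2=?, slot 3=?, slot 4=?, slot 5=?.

slot 3 must be 6 (only option left). Remove 6 from slot 1, slot 4.
slot 5's domain is down to {12}, so slot 5 = 12. So slot 1 can't be 12.
That leaves slot 1 = 8. Remove 8 from slot 4.
That leaves slot 4 = 14. Strike 14 from slot 2.
slot 2's domain is down to {10}, so slot 2 = 10.

slot 1=8, slot 2=10, slot 3=6, slot 4=14, slot 5=12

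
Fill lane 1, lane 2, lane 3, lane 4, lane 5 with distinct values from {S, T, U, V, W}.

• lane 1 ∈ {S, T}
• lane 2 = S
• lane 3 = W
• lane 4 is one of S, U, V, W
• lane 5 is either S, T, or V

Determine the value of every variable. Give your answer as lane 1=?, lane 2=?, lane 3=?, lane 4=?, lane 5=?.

lane 2 has just one choice, so lane 2 = S. Remove S from lane 1, lane 4, lane 5.
lane 3 must be W (only option left). So lane 4 can't be W.
lane 1 must be T (only option left). Remove T from lane 5.
lane 5 has just one choice, so lane 5 = V. Remove V from lane 4.
That leaves lane 4 = U.

lane 1=T, lane 2=S, lane 3=W, lane 4=U, lane 5=V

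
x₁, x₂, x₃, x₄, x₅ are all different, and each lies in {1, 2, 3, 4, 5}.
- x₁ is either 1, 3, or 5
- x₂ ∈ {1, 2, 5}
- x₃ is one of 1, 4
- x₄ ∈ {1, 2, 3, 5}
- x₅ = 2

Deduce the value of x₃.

x₅'s domain is down to {2}, so x₅ = 2. Eliminate 2 elsewhere: x₂, x₄.
The 4 still-open variables draw from only 4 values {1, 3, 4, 5}, so each is used; only x₃ can be 4, hence x₃ = 4.

4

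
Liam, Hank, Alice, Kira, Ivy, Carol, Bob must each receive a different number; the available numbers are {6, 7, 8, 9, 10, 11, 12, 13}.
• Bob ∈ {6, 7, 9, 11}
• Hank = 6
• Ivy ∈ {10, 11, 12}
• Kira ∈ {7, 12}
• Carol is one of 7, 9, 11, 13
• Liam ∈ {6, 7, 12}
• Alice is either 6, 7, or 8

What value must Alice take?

Hank has just one choice, so Hank = 6. Eliminate 6 elsewhere: Liam, Alice, Bob.
Liam and Kira share exactly the 2 values {7, 12}; by pigeonhole those values go to them, so strike 7, 12 from Alice, Ivy, Carol, Bob.
So Alice = 8.

8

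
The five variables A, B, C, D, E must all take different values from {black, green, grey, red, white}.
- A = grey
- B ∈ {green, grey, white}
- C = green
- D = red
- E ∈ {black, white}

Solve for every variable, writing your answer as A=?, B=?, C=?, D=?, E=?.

A=grey, B=white, C=green, D=red, E=black

A has just one choice, so A = grey. Strike grey from B.
C has just one choice, so C = green. Strike green from B.
D must be red (only option left).
B has just one choice, so B = white. Eliminate white elsewhere: E.
E must be black (only option left).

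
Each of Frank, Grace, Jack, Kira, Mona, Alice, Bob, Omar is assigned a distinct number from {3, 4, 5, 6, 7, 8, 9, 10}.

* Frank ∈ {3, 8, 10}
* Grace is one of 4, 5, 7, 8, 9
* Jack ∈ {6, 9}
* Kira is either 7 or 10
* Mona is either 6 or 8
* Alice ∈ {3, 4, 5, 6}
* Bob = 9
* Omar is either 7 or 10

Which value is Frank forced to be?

Bob's domain is down to {9}, so Bob = 9. So Grace, Jack can't be 9.
Jack has just one choice, so Jack = 6. Remove 6 from Mona, Alice.
Mona's domain is down to {8}, so Mona = 8. Eliminate 8 elsewhere: Frank, Grace.
Kira and Omar between them cover only {7, 10} — a naked pair. Remove those values from Frank, Grace.
So Frank = 3.

3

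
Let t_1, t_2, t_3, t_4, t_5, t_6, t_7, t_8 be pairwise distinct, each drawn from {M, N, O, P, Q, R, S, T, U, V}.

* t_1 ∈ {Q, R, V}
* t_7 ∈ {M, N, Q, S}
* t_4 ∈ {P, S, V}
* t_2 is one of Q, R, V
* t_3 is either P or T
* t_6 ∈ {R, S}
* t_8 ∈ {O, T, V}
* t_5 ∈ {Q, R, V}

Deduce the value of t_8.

O

t_1, t_2, t_5 share exactly the 3 values {Q, R, V}; by pigeonhole those values go to them, so strike Q, R, V from t_4, t_6, t_7, t_8.
t_6 has just one choice, so t_6 = S. Strike S from t_4, t_7.
t_4 has just one choice, so t_4 = P. Strike P from t_3.
That leaves t_3 = T. Eliminate T elsewhere: t_8.
So t_8 = O.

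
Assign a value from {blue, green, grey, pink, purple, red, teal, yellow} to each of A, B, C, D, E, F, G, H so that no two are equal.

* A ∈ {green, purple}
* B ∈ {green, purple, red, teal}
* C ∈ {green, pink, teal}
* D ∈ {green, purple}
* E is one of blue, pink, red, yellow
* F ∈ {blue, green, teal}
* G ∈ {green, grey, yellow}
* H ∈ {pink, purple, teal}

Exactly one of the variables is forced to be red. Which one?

The 8 variables draw from only 8 values {blue, green, grey, pink, purple, red, teal, yellow}, so each is used; only G can be grey, hence G = grey.
The 7 still-open variables together cover exactly {blue, green, pink, purple, red, teal, yellow} — 7 values for 7 variables — and yellow appears only in E's list, so E = yellow.
The 6 still-open variables draw from only 6 values {blue, green, pink, purple, red, teal}, so each is used; only F can be blue, hence F = blue.
The 5 still-open variables together cover exactly {green, pink, purple, red, teal} — 5 values for 5 variables — and red appears only in B's list, so B = red.

B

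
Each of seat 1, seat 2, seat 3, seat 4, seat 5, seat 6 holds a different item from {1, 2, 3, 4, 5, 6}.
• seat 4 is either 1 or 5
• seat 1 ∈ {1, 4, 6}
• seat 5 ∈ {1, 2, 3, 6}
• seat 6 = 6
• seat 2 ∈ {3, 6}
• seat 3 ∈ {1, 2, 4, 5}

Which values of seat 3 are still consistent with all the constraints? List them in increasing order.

seat 6 must be 6 (only option left). Eliminate 6 elsewhere: seat 1, seat 2, seat 5.
seat 2's domain is down to {3}, so seat 2 = 3. So seat 5 can't be 3.
No further eliminations apply; seat 3 can still be any of 1, 2, 4, 5.

1, 2, 4, 5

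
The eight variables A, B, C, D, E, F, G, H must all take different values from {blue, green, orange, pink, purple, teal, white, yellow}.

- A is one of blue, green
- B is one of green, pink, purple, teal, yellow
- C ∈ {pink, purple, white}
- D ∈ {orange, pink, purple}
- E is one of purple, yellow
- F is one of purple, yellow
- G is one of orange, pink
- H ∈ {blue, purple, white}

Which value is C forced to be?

The 8 variables draw from only 8 values {blue, green, orange, pink, purple, teal, white, yellow}, so each is used; only B can be teal, hence B = teal.
The 7 still-open variables draw from only 7 values {blue, green, orange, pink, purple, white, yellow}, so each is used; only A can be green, hence A = green.
The 6 still-open variables draw from only 6 values {blue, orange, pink, purple, white, yellow}, so each is used; only H can be blue, hence H = blue.
Among the 5 still-open variables, white fits only C (and all 5 values in {orange, pink, purple, white, yellow} must be used), so C = white.

white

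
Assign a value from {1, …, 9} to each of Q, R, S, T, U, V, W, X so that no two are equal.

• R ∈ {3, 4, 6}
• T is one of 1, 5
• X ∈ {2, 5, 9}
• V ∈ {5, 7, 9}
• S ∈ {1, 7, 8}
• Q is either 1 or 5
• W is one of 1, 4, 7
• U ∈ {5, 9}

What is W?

Q and T share exactly the 2 values {1, 5}; by pigeonhole those values go to them, so strike 1, 5 from S, U, V, W, X.
U's domain is down to {9}, so U = 9. Eliminate 9 elsewhere: V, X.
V's domain is down to {7}, so V = 7. Remove 7 from S, W.
So W = 4.

4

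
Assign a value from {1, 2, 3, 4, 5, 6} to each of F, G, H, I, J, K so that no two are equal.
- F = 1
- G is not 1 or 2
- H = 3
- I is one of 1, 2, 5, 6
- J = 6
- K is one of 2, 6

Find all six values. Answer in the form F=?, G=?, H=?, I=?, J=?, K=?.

F=1, G=4, H=3, I=5, J=6, K=2

F has just one choice, so F = 1. Remove 1 from I.
H's domain is down to {3}, so H = 3. Eliminate 3 elsewhere: G.
J must be 6 (only option left). Remove 6 from G, I, K.
K must be 2 (only option left). So I can't be 2.
That leaves I = 5. Eliminate 5 elsewhere: G.
G has just one choice, so G = 4.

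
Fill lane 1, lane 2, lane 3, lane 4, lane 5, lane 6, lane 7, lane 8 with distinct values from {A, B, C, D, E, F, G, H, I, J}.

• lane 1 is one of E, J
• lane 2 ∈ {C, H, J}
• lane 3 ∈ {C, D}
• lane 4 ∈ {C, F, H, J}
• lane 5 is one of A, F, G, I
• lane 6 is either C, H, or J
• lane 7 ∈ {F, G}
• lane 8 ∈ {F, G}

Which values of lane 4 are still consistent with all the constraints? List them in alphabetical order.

C, H, J

lane 7 and lane 8 between them cover only {F, G} — a naked pair. Remove those values from lane 4, lane 5.
lane 2, lane 4, lane 6 between them cover only {C, H, J} — a naked triple. Remove those values from lane 1, lane 3.
lane 1 has just one choice, so lane 1 = E.
That leaves lane 3 = D.
No further eliminations apply; lane 4 can still be any of C, H, J.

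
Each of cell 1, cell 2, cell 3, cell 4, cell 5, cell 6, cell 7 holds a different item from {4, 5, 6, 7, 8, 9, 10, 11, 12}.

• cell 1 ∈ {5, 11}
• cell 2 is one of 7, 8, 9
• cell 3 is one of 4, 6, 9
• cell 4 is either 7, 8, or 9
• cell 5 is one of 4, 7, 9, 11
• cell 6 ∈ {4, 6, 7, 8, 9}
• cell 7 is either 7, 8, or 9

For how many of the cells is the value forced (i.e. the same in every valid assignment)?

The 7 variables draw from only 7 values {4, 5, 6, 7, 8, 9, 11}, so each is used; only cell 1 can be 5, hence cell 1 = 5.
The 6 still-open variables together cover exactly {4, 6, 7, 8, 9, 11} — 6 values for 6 variables — and 11 appears only in cell 5's list, so cell 5 = 11.
cell 2, cell 4, cell 7 share exactly the 3 values {7, 8, 9}; by pigeonhole those values go to them, so strike 7, 8, 9 from cell 3, cell 6.
Determined: cell 1=5, cell 5=11. The other cells each still have more than one consistent value. That makes 2.

2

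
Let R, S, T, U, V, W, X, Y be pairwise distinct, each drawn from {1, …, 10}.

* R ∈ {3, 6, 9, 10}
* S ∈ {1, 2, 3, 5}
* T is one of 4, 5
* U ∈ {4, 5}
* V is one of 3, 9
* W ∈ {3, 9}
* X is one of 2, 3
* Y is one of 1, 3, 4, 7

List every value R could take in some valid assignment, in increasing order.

6, 10

The 2 variables T and U are confined to {4, 5}, which locks those values in; drop them from S, Y.
V and W between them cover only {3, 9} — a naked pair. Remove those values from R, S, X, Y.
X must be 2 (only option left). So S can't be 2.
S must be 1 (only option left). So Y can't be 1.
Y has just one choice, so Y = 7.
No further eliminations apply; R can still be any of 6, 10.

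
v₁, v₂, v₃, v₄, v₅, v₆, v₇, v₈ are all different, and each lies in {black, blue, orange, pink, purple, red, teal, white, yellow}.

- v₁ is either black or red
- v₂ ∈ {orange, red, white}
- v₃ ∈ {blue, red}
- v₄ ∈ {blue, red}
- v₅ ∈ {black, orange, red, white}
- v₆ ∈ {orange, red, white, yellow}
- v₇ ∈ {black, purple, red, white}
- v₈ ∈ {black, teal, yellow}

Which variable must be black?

v₁

The 8 variables draw from only 8 values {black, blue, orange, purple, red, teal, white, yellow}, so each is used; only v₇ can be purple, hence v₇ = purple.
The 7 still-open variables together cover exactly {black, blue, orange, red, teal, white, yellow} — 7 values for 7 variables — and teal appears only in v₈'s list, so v₈ = teal.
Among the 6 still-open variables, yellow fits only v₆ (and all 6 values in {black, blue, orange, red, white, yellow} must be used), so v₆ = yellow.
v₃ and v₄ share exactly the 2 values {blue, red}; by pigeonhole those values go to them, so strike blue, red from v₁, v₂, v₅.
So black goes to v₁.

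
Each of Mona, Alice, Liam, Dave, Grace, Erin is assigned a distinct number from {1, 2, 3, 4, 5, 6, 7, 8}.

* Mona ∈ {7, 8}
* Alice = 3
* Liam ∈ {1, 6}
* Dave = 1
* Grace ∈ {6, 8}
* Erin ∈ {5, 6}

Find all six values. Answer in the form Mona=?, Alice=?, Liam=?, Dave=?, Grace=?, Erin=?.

Alice's domain is down to {3}, so Alice = 3.
Dave must be 1 (only option left). Strike 1 from Liam.
That leaves Liam = 6. Remove 6 from Grace, Erin.
That leaves Grace = 8. Strike 8 from Mona.
Erin must be 5 (only option left).
That leaves Mona = 7.

Mona=7, Alice=3, Liam=6, Dave=1, Grace=8, Erin=5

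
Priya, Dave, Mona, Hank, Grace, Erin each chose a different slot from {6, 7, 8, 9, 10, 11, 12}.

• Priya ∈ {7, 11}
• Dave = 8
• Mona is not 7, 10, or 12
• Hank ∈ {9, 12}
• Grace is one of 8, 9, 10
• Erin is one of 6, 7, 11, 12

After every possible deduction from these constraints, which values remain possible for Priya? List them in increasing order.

Dave's domain is down to {8}, so Dave = 8. Remove 8 from Mona, Grace.
No further eliminations apply; Priya can still be any of 7, 11.

7, 11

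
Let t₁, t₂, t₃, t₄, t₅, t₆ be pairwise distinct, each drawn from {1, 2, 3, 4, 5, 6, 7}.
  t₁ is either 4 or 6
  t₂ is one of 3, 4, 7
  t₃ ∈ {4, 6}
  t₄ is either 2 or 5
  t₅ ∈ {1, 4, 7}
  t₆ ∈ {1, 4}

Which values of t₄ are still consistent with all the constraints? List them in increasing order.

2, 5

The 2 variables t₁ and t₃ are confined to {4, 6}, which locks those values in; drop them from t₂, t₅, t₆.
t₆'s domain is down to {1}, so t₆ = 1. Remove 1 from t₅.
That leaves t₅ = 7. Eliminate 7 elsewhere: t₂.
That leaves t₂ = 3.
No further eliminations apply; t₄ can still be any of 2, 5.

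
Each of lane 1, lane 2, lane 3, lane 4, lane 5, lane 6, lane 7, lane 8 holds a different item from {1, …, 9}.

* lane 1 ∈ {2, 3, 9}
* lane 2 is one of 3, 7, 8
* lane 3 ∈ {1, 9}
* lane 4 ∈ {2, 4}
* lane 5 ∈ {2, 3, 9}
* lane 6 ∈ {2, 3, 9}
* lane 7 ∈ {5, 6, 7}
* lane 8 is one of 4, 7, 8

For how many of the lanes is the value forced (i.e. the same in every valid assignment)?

lane 1, lane 5, lane 6 share exactly the 3 values {2, 3, 9}; by pigeonhole those values go to them, so strike 2, 3, 9 from lane 2, lane 3, lane 4.
That leaves lane 3 = 1.
That leaves lane 4 = 4. Eliminate 4 elsewhere: lane 8.
lane 2 and lane 8 between them cover only {7, 8} — a naked pair. Remove those values from lane 7.
Determined: lane 3=1, lane 4=4. The other lanes each still have more than one consistent value. That makes 2.

2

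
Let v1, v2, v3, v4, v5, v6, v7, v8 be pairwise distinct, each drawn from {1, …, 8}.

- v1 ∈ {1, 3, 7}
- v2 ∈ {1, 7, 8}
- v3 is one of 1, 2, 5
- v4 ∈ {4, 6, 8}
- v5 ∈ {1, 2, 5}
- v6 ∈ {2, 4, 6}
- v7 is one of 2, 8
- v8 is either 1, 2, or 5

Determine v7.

8

The 8 variables together cover exactly {1, 2, 3, 4, 5, 6, 7, 8} — 8 values for 8 variables — and 3 appears only in v1's list, so v1 = 3.
The 7 still-open variables together cover exactly {1, 2, 4, 5, 6, 7, 8} — 7 values for 7 variables — and 7 appears only in v2's list, so v2 = 7.
The 3 variables v3, v5, v8 are confined to {1, 2, 5}, which locks those values in; drop them from v6, v7.
So v7 = 8.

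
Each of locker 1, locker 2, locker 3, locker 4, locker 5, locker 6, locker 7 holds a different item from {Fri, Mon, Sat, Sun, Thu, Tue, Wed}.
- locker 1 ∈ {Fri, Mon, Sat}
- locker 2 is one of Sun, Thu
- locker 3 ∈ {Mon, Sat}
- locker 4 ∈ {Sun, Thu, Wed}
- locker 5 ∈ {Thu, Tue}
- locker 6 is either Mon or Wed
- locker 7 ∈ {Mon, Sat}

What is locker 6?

Wed

The 7 variables draw from only 7 values {Fri, Mon, Sat, Sun, Thu, Tue, Wed}, so each is used; only locker 1 can be Fri, hence locker 1 = Fri.
The 6 still-open variables together cover exactly {Mon, Sat, Sun, Thu, Tue, Wed} — 6 values for 6 variables — and Tue appears only in locker 5's list, so locker 5 = Tue.
locker 3 and locker 7 between them cover only {Mon, Sat} — a naked pair. Remove those values from locker 6.
So locker 6 = Wed.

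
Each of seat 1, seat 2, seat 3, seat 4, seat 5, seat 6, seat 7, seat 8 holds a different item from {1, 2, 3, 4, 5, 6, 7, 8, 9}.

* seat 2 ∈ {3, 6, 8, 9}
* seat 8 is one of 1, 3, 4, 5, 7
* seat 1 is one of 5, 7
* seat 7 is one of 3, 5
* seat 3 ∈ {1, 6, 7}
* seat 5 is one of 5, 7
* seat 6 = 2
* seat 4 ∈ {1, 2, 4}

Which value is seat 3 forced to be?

seat 6 has just one choice, so seat 6 = 2. Remove 2 from seat 4.
seat 1 and seat 5 share exactly the 2 values {5, 7}; by pigeonhole those values go to them, so strike 5, 7 from seat 3, seat 7, seat 8.
seat 7 has just one choice, so seat 7 = 3. So seat 2, seat 8 can't be 3.
seat 4 and seat 8 share exactly the 2 values {1, 4}; by pigeonhole those values go to them, so strike 1, 4 from seat 3.
So seat 3 = 6.

6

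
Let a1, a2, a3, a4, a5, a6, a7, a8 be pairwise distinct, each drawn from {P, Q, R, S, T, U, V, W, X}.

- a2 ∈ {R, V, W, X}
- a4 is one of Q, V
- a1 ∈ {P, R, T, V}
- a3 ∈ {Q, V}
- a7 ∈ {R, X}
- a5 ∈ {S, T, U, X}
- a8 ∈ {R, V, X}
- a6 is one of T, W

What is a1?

a3 and a4 between them cover only {Q, V} — a naked pair. Remove those values from a1, a2, a8.
a7 and a8 share exactly the 2 values {R, X}; by pigeonhole those values go to them, so strike R, X from a1, a2, a5.
That leaves a2 = W. Strike W from a6.
a6's domain is down to {T}, so a6 = T. Strike T from a1, a5.
So a1 = P.

P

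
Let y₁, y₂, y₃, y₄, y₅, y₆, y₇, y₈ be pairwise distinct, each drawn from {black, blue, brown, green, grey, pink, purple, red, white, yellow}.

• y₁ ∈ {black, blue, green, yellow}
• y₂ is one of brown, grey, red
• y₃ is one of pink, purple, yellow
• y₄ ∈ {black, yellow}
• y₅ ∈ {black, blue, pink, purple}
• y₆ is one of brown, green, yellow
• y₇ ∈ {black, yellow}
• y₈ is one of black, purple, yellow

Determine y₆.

y₄ and y₇ share exactly the 2 values {black, yellow}; by pigeonhole those values go to them, so strike black, yellow from y₁, y₃, y₅, y₆, y₈.
y₈'s domain is down to {purple}, so y₈ = purple. So y₃, y₅ can't be purple.
y₃ must be pink (only option left). So y₅ can't be pink.
y₅ must be blue (only option left). So y₁ can't be blue.
That leaves y₁ = green. So y₆ can't be green.
So y₆ = brown.

brown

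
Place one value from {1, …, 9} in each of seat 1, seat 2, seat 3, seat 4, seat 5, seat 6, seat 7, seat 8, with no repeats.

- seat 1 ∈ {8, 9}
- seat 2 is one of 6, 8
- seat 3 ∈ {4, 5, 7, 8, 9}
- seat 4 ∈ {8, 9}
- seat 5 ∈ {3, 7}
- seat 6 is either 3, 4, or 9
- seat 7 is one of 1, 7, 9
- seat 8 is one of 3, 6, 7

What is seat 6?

4

The 8 variables draw from only 8 values {1, 3, 4, 5, 6, 7, 8, 9}, so each is used; only seat 7 can be 1, hence seat 7 = 1.
Among the 7 still-open variables, 5 fits only seat 3 (and all 7 values in {3, 4, 5, 6, 7, 8, 9} must be used), so seat 3 = 5.
The 6 still-open variables draw from only 6 values {3, 4, 6, 7, 8, 9}, so each is used; only seat 6 can be 4, hence seat 6 = 4.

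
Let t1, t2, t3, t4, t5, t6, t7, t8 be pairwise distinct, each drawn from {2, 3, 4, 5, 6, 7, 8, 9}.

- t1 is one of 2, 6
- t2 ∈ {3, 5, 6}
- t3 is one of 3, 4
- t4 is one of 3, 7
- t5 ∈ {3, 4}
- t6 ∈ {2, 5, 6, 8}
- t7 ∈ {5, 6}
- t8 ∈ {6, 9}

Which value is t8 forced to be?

Among the 8 variables, 7 fits only t4 (and all 8 values in {2, 3, 4, 5, 6, 7, 8, 9} must be used), so t4 = 7.
Among the 7 still-open variables, 8 fits only t6 (and all 7 values in {2, 3, 4, 5, 6, 8, 9} must be used), so t6 = 8.
The 6 still-open variables draw from only 6 values {2, 3, 4, 5, 6, 9}, so each is used; only t1 can be 2, hence t1 = 2.
The 5 still-open variables together cover exactly {3, 4, 5, 6, 9} — 5 values for 5 variables — and 9 appears only in t8's list, so t8 = 9.

9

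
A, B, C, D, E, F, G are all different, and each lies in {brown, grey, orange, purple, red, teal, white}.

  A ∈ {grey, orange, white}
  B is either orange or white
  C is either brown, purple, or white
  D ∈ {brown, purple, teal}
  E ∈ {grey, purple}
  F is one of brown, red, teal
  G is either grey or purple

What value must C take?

The 7 variables together cover exactly {brown, grey, orange, purple, red, teal, white} — 7 values for 7 variables — and red appears only in F's list, so F = red.
The 6 still-open variables together cover exactly {brown, grey, orange, purple, teal, white} — 6 values for 6 variables — and teal appears only in D's list, so D = teal.
Among the 5 still-open variables, brown fits only C (and all 5 values in {brown, grey, orange, purple, white} must be used), so C = brown.

brown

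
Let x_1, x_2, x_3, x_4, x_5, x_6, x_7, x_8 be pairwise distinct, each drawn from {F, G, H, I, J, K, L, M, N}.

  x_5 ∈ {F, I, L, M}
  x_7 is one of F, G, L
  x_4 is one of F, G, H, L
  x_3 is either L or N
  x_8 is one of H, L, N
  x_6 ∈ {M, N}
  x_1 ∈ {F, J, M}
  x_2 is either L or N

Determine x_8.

Among the 8 variables, I fits only x_5 (and all 8 values in {F, G, H, I, J, L, M, N} must be used), so x_5 = I.
Among the 7 still-open variables, J fits only x_1 (and all 7 values in {F, G, H, J, L, M, N} must be used), so x_1 = J.
Among the 6 still-open variables, M fits only x_6 (and all 6 values in {F, G, H, L, M, N} must be used), so x_6 = M.
x_2 and x_3 share exactly the 2 values {L, N}; by pigeonhole those values go to them, so strike L, N from x_4, x_7, x_8.
So x_8 = H.

H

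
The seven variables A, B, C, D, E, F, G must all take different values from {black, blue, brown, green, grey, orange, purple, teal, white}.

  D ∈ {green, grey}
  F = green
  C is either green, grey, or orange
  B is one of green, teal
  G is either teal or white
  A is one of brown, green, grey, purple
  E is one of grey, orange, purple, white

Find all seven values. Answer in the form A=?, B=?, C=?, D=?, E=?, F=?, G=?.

F's domain is down to {green}, so F = green. Strike green from A, B, C, D.
B's domain is down to {teal}, so B = teal. So G can't be teal.
D has just one choice, so D = grey. Strike grey from A, C, E.
G must be white (only option left). Eliminate white elsewhere: E.
C must be orange (only option left). Remove orange from E.
That leaves E = purple. Strike purple from A.
That leaves A = brown.

A=brown, B=teal, C=orange, D=grey, E=purple, F=green, G=white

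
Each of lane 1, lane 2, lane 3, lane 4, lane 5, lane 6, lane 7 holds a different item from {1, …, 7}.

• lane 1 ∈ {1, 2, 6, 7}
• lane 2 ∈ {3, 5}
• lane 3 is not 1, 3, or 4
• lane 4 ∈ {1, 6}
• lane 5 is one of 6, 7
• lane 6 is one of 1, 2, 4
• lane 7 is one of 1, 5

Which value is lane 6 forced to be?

4

The 7 variables draw from only 7 values {1, 2, 3, 4, 5, 6, 7}, so each is used; only lane 2 can be 3, hence lane 2 = 3.
Among the 6 still-open variables, 4 fits only lane 6 (and all 6 values in {1, 2, 4, 5, 6, 7} must be used), so lane 6 = 4.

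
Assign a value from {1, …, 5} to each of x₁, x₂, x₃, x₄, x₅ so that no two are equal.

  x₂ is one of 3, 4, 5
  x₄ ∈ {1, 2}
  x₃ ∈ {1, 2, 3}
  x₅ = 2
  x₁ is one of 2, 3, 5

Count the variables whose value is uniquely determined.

5

x₅ has just one choice, so x₅ = 2. Strike 2 from x₁, x₃, x₄.
x₄'s domain is down to {1}, so x₄ = 1. Eliminate 1 elsewhere: x₃.
x₃'s domain is down to {3}, so x₃ = 3. Strike 3 from x₁, x₂.
x₁ must be 5 (only option left). Remove 5 from x₂.
x₂ has just one choice, so x₂ = 4.
Every variable is fixed: x₁=5, x₂=4, x₃=3, x₄=1, x₅=2. That makes 5.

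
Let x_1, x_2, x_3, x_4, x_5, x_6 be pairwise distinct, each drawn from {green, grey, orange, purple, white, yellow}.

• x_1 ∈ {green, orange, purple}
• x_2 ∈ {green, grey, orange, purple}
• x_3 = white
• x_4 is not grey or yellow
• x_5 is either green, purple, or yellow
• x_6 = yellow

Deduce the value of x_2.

x_3 has just one choice, so x_3 = white. So x_4 can't be white.
x_6's domain is down to {yellow}, so x_6 = yellow. So x_5 can't be yellow.
Among the 4 still-open variables, grey fits only x_2 (and all 4 values in {green, grey, orange, purple} must be used), so x_2 = grey.

grey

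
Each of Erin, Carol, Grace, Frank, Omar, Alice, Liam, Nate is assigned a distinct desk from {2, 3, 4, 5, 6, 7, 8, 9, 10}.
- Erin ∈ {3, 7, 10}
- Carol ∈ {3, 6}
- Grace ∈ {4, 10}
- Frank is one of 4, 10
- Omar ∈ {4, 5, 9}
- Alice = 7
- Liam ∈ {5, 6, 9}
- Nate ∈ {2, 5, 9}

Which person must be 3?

Alice has just one choice, so Alice = 7. Strike 7 from Erin.
The 7 still-open variables together cover exactly {2, 3, 4, 5, 6, 9, 10} — 7 values for 7 variables — and 2 appears only in Nate's list, so Nate = 2.
Grace and Frank between them cover only {4, 10} — a naked pair. Remove those values from Erin, Omar.
So 3 goes to Erin.

Erin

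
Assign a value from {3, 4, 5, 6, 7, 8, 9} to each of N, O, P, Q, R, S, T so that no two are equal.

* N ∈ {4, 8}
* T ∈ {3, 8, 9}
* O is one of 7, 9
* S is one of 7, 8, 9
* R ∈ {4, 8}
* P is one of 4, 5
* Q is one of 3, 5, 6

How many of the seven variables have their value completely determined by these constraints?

Among the 7 variables, 6 fits only Q (and all 7 values in {3, 4, 5, 6, 7, 8, 9} must be used), so Q = 6.
Among the 6 still-open variables, 3 fits only T (and all 6 values in {3, 4, 5, 7, 8, 9} must be used), so T = 3.
The 5 still-open variables together cover exactly {4, 5, 7, 8, 9} — 5 values for 5 variables — and 5 appears only in P's list, so P = 5.
The 2 variables N and R are confined to {4, 8}, which locks those values in; drop them from S.
Determined: P=5, Q=6, T=3. The other variables each still have more than one consistent value. That makes 3.

3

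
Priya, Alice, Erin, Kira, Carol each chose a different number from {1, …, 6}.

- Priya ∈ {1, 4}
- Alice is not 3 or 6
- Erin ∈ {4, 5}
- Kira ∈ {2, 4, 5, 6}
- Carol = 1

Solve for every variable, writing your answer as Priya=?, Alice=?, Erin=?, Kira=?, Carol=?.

Priya=4, Alice=2, Erin=5, Kira=6, Carol=1

Carol's domain is down to {1}, so Carol = 1. So Priya, Alice can't be 1.
Priya has just one choice, so Priya = 4. So Alice, Erin, Kira can't be 4.
Erin must be 5 (only option left). Eliminate 5 elsewhere: Alice, Kira.
Alice has just one choice, so Alice = 2. Eliminate 2 elsewhere: Kira.
That leaves Kira = 6.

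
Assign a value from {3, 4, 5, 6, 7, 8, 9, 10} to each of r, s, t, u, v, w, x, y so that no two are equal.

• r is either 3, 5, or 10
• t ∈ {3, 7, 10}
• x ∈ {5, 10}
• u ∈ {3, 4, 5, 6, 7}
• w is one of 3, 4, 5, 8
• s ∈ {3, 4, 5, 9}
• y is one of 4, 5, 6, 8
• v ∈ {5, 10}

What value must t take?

7

The 8 variables together cover exactly {3, 4, 5, 6, 7, 8, 9, 10} — 8 values for 8 variables — and 9 appears only in s's list, so s = 9.
v and x between them cover only {5, 10} — a naked pair. Remove those values from r, t, u, w, y.
r's domain is down to {3}, so r = 3. Remove 3 from t, u, w.
So t = 7.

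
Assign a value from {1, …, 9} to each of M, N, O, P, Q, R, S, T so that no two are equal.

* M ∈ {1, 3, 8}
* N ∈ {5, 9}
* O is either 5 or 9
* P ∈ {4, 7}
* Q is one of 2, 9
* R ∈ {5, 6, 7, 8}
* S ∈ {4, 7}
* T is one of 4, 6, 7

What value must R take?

N and O share exactly the 2 values {5, 9}; by pigeonhole those values go to them, so strike 5, 9 from Q, R.
Q's domain is down to {2}, so Q = 2.
The 2 variables P and S are confined to {4, 7}, which locks those values in; drop them from R, T.
T's domain is down to {6}, so T = 6. Eliminate 6 elsewhere: R.
So R = 8.

8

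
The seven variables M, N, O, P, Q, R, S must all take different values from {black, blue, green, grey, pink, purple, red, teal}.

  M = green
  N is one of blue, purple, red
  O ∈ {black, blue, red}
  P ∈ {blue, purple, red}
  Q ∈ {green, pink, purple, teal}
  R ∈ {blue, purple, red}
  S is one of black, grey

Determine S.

grey

M's domain is down to {green}, so M = green. Remove green from Q.
N, P, R share exactly the 3 values {blue, purple, red}; by pigeonhole those values go to them, so strike blue, purple, red from O, Q.
O must be black (only option left). Strike black from S.
So S = grey.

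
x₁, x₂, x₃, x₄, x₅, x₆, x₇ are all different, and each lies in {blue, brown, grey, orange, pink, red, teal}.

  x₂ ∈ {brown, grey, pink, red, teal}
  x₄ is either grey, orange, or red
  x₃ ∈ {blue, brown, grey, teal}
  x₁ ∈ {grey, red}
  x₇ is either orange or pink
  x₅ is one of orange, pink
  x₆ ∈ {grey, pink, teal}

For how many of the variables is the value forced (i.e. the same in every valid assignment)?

3

The 7 variables together cover exactly {blue, brown, grey, orange, pink, red, teal} — 7 values for 7 variables — and blue appears only in x₃'s list, so x₃ = blue.
The 6 still-open variables together cover exactly {brown, grey, orange, pink, red, teal} — 6 values for 6 variables — and brown appears only in x₂'s list, so x₂ = brown.
Among the 5 still-open variables, teal fits only x₆ (and all 5 values in {grey, orange, pink, red, teal} must be used), so x₆ = teal.
x₅ and x₇ between them cover only {orange, pink} — a naked pair. Remove those values from x₄.
Determined: x₂=brown, x₃=blue, x₆=teal. The other variables each still have more than one consistent value. That makes 3.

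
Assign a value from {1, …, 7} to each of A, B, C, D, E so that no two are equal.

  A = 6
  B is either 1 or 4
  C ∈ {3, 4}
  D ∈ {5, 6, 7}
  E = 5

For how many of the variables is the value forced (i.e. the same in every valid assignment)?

A's domain is down to {6}, so A = 6. Eliminate 6 elsewhere: D.
E must be 5 (only option left). Strike 5 from D.
That leaves D = 7.
Determined: A=6, D=7, E=5. The other variables each still have more than one consistent value. That makes 3.

3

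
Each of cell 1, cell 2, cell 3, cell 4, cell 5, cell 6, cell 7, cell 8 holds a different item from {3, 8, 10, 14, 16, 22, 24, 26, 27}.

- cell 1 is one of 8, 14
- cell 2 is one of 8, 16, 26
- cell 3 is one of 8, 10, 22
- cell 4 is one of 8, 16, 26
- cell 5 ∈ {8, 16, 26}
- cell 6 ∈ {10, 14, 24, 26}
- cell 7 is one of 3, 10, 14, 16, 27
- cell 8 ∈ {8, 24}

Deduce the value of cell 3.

cell 2, cell 4, cell 5 between them cover only {8, 16, 26} — a naked triple. Remove those values from cell 1, cell 3, cell 6, cell 7, cell 8.
cell 1 has just one choice, so cell 1 = 14. Eliminate 14 elsewhere: cell 6, cell 7.
cell 8's domain is down to {24}, so cell 8 = 24. Eliminate 24 elsewhere: cell 6.
cell 6 must be 10 (only option left). So cell 3, cell 7 can't be 10.
So cell 3 = 22.

22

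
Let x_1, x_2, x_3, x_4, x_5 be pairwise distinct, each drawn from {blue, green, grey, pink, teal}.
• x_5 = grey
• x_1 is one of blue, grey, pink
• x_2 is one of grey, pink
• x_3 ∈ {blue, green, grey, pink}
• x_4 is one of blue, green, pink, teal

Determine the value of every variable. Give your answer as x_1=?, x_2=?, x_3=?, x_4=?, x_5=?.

x_1=blue, x_2=pink, x_3=green, x_4=teal, x_5=grey

x_5's domain is down to {grey}, so x_5 = grey. So x_1, x_2, x_3 can't be grey.
x_2's domain is down to {pink}, so x_2 = pink. Remove pink from x_1, x_3, x_4.
x_1's domain is down to {blue}, so x_1 = blue. Eliminate blue elsewhere: x_3, x_4.
That leaves x_3 = green. So x_4 can't be green.
x_4 must be teal (only option left).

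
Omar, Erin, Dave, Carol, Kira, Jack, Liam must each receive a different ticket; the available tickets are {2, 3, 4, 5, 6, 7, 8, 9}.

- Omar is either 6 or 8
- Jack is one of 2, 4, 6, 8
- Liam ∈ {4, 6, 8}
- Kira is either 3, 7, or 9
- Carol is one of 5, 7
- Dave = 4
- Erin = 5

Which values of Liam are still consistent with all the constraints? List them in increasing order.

6, 8

Erin has just one choice, so Erin = 5. Eliminate 5 elsewhere: Carol.
Dave's domain is down to {4}, so Dave = 4. Eliminate 4 elsewhere: Jack, Liam.
That leaves Carol = 7. Remove 7 from Kira.
Omar and Liam between them cover only {6, 8} — a naked pair. Remove those values from Jack.
Jack has just one choice, so Jack = 2.
No further eliminations apply; Liam can still be any of 6, 8.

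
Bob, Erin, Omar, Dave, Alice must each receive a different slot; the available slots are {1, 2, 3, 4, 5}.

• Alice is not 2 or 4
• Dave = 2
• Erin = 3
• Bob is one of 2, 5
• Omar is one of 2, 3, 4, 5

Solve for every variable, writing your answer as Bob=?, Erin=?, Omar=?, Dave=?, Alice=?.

Erin's domain is down to {3}, so Erin = 3. Remove 3 from Omar, Alice.
Dave has just one choice, so Dave = 2. Eliminate 2 elsewhere: Bob, Omar.
Bob's domain is down to {5}, so Bob = 5. Eliminate 5 elsewhere: Omar, Alice.
Omar's domain is down to {4}, so Omar = 4.
That leaves Alice = 1.

Bob=5, Erin=3, Omar=4, Dave=2, Alice=1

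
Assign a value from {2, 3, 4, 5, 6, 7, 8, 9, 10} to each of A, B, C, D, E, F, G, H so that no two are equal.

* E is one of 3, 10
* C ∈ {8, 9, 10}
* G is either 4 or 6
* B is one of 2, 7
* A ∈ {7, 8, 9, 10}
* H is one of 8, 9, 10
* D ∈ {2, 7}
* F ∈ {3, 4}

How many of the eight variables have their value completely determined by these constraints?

The 8 variables draw from only 8 values {2, 3, 4, 6, 7, 8, 9, 10}, so each is used; only G can be 6, hence G = 6.
The 7 still-open variables together cover exactly {2, 3, 4, 7, 8, 9, 10} — 7 values for 7 variables — and 4 appears only in F's list, so F = 4.
The 6 still-open variables draw from only 6 values {2, 3, 7, 8, 9, 10}, so each is used; only E can be 3, hence E = 3.
The 2 variables B and D are confined to {2, 7}, which locks those values in; drop them from A.
Determined: E=3, F=4, G=6. The other variables each still have more than one consistent value. That makes 3.

3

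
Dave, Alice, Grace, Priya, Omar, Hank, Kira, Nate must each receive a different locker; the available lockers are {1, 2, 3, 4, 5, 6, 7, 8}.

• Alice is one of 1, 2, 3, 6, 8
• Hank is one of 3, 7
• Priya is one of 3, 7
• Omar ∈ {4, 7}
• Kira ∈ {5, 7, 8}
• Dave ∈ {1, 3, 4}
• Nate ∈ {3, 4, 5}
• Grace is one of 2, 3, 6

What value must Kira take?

8

Priya and Hank share exactly the 2 values {3, 7}; by pigeonhole those values go to them, so strike 3, 7 from Dave, Alice, Grace, Omar, Kira, Nate.
Omar must be 4 (only option left). So Dave, Nate can't be 4.
Nate has just one choice, so Nate = 5. Remove 5 from Kira.
So Kira = 8.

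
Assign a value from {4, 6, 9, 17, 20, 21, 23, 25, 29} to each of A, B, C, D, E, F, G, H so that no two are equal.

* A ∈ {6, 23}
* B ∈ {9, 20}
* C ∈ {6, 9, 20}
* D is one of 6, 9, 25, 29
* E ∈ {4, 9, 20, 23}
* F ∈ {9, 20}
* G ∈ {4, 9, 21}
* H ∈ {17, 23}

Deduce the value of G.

21

B and F share exactly the 2 values {9, 20}; by pigeonhole those values go to them, so strike 9, 20 from C, D, E, G.
C's domain is down to {6}, so C = 6. Strike 6 from A, D.
That leaves A = 23. Eliminate 23 elsewhere: E, H.
That leaves E = 4. So G can't be 4.
So G = 21.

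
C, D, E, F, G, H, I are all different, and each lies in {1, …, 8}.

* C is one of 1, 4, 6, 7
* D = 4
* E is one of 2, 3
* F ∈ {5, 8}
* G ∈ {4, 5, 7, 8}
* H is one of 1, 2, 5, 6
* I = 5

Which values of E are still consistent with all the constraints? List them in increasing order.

2, 3

D's domain is down to {4}, so D = 4. Eliminate 4 elsewhere: C, G.
That leaves I = 5. Strike 5 from F, G, H.
F's domain is down to {8}, so F = 8. Eliminate 8 elsewhere: G.
G's domain is down to {7}, so G = 7. Remove 7 from C.
No further eliminations apply; E can still be any of 2, 3.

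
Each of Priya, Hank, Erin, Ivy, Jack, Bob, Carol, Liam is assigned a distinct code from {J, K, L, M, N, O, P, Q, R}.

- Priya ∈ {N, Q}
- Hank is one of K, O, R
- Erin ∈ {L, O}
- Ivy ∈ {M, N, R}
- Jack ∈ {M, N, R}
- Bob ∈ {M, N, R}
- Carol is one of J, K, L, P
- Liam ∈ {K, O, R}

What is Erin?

Ivy, Jack, Bob share exactly the 3 values {M, N, R}; by pigeonhole those values go to them, so strike M, N, R from Priya, Hank, Liam.
That leaves Priya = Q.
Hank and Liam share exactly the 2 values {K, O}; by pigeonhole those values go to them, so strike K, O from Erin, Carol.
So Erin = L.

L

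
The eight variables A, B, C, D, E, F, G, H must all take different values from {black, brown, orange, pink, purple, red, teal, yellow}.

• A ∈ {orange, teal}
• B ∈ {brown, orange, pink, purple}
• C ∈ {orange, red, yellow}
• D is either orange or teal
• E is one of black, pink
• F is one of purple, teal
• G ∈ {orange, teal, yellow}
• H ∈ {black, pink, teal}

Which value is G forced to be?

The 8 variables together cover exactly {black, brown, orange, pink, purple, red, teal, yellow} — 8 values for 8 variables — and brown appears only in B's list, so B = brown.
The 7 still-open variables draw from only 7 values {black, orange, pink, purple, red, teal, yellow}, so each is used; only F can be purple, hence F = purple.
Among the 6 still-open variables, red fits only C (and all 6 values in {black, orange, pink, red, teal, yellow} must be used), so C = red.
Among the 5 still-open variables, yellow fits only G (and all 5 values in {black, orange, pink, teal, yellow} must be used), so G = yellow.

yellow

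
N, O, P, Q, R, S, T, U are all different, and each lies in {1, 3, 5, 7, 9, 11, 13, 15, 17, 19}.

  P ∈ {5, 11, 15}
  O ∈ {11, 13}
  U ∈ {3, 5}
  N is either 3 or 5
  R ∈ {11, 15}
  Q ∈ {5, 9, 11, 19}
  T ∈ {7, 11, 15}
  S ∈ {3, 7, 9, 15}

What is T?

The 8 variables together cover exactly {3, 5, 7, 9, 11, 13, 15, 19} — 8 values for 8 variables — and 13 appears only in O's list, so O = 13.
The 7 still-open variables together cover exactly {3, 5, 7, 9, 11, 15, 19} — 7 values for 7 variables — and 19 appears only in Q's list, so Q = 19.
Among the 6 still-open variables, 9 fits only S (and all 6 values in {3, 5, 7, 9, 11, 15} must be used), so S = 9.
The 5 still-open variables draw from only 5 values {3, 5, 7, 11, 15}, so each is used; only T can be 7, hence T = 7.

7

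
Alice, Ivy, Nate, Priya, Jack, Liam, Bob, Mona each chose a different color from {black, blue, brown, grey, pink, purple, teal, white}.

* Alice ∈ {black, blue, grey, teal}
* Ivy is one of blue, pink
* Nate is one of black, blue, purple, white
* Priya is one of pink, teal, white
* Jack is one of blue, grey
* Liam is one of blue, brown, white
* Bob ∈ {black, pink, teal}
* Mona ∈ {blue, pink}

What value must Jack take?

grey

Among the 8 variables, brown fits only Liam (and all 8 values in {black, blue, brown, grey, pink, purple, teal, white} must be used), so Liam = brown.
Among the 7 still-open variables, purple fits only Nate (and all 7 values in {black, blue, grey, pink, purple, teal, white} must be used), so Nate = purple.
The 6 still-open variables draw from only 6 values {black, blue, grey, pink, teal, white}, so each is used; only Priya can be white, hence Priya = white.
The 2 variables Ivy and Mona are confined to {blue, pink}, which locks those values in; drop them from Alice, Jack, Bob.
So Jack = grey.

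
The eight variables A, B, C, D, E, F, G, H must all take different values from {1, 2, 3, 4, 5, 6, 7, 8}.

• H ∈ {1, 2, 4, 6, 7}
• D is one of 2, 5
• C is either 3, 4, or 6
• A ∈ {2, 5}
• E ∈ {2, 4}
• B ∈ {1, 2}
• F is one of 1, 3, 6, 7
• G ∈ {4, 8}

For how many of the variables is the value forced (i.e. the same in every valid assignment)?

Among the 8 variables, 8 fits only G (and all 8 values in {1, 2, 3, 4, 5, 6, 7, 8} must be used), so G = 8.
The 2 variables A and D are confined to {2, 5}, which locks those values in; drop them from B, E, H.
B must be 1 (only option left). Eliminate 1 elsewhere: F, H.
E must be 4 (only option left). Eliminate 4 elsewhere: C, H.
Determined: B=1, E=4, G=8. The other variables each still have more than one consistent value. That makes 3.

3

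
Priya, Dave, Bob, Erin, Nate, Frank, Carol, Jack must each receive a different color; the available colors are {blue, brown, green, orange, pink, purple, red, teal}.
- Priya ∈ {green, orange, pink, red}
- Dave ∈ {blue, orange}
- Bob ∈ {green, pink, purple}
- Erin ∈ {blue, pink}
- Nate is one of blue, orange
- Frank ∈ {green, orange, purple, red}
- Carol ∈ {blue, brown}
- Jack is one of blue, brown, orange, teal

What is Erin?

pink

Among the 8 variables, teal fits only Jack (and all 8 values in {blue, brown, green, orange, pink, purple, red, teal} must be used), so Jack = teal.
The 7 still-open variables draw from only 7 values {blue, brown, green, orange, pink, purple, red}, so each is used; only Carol can be brown, hence Carol = brown.
Dave and Nate between them cover only {blue, orange} — a naked pair. Remove those values from Priya, Erin, Frank.
So Erin = pink.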